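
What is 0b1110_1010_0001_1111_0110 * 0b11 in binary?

Multiply each base-2 digit by 3, carrying:
  0×3 = 0 → write 0
  1×3 = 3 → write 1 carry 1
  1×3+1 = 4 → write 0 carry 2
  0×3+2 = 2 → write 0 carry 1
  1×3+1 = 4 → write 0 carry 2
  1×3+2 = 5 → write 1 carry 2
  1×3+2 = 5 → write 1 carry 2
  1×3+2 = 5 → write 1 carry 2
  1×3+2 = 5 → write 1 carry 2
  0×3+2 = 2 → write 0 carry 1
  0×3+1 = 1 → write 1
  0×3 = 0 → write 0
  0×3 = 0 → write 0
  1×3 = 3 → write 1 carry 1
  0×3+1 = 1 → write 1
  1×3 = 3 → write 1 carry 1
  0×3+1 = 1 → write 1
  1×3 = 3 → write 1 carry 1
  1×3+1 = 4 → write 0 carry 2
  1×3+2 = 5 → write 1 carry 2
  remaining carry: 10

0b1010111110010111100010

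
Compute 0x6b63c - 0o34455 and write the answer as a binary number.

0b1100111110100001111

0x6b63c = 0b1101011011000111100 in binary.
0o34455 = 0b11100100101101 in binary.
Subtract column by column in base 2:
  0-1 → 1 (borrow)
  0-0-1 → 1 (borrow)
  1-1-1 → 1 (borrow)
  1-1-1 → 1 (borrow)
  1-0-1 → 0
  1-1 → 0
  0-0 → 0
  0-0 → 0
  0-1 → 1 (borrow)
  1-0-1 → 0
  1-0 → 1
  0-1 → 1 (borrow)
  1-1-1 → 1 (borrow)
  1-1-1 → 1 (borrow)
  0-0-1 → 1 (borrow)
  1-0-1 → 0
  0-0 → 0
  1-0 → 1
  1-0 → 1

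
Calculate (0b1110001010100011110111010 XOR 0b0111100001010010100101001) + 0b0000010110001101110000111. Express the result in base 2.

0b1010000001111111000011010

First 0b1110001010100011110111010 XOR 0b0111100001010010100101001 = 0b1001101011110001010010011.
Add column by column in base 2, right to left:
  1+1 = 0 carry 1
  1+1+1 = 1 carry 1
  0+1+1 = 0 carry 1
  0+0+1 = 1
  1+0 = 1
  0+0 = 0
  0+0 = 0
  1+1 = 0 carry 1
  0+1+1 = 0 carry 1
  1+1+1 = 1 carry 1
  0+0+1 = 1
  0+1 = 1
  0+1 = 1
  1+0 = 1
  1+0 = 1
  1+0 = 1
  1+1 = 0 carry 1
  0+1+1 = 0 carry 1
  1+0+1 = 0 carry 1
  0+1+1 = 0 carry 1
  1+0+1 = 0 carry 1
  1+0+1 = 0 carry 1
  0+0+1 = 1
  0+0 = 0
  1+0 = 1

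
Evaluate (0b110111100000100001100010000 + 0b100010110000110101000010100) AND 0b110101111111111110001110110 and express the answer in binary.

0b10000010001010110000100100

Add column by column in base 2, right to left:
  0+0 = 0
  0+0 = 0
  0+1 = 1
  0+0 = 0
  1+1 = 0 carry 1
  0+0+1 = 1
  0+0 = 0
  0+0 = 0
  1+0 = 1
  1+1 = 0 carry 1
  0+0+1 = 1
  0+1 = 1
  0+0 = 0
  0+1 = 1
  1+1 = 0 carry 1
  0+0+1 = 1
  0+0 = 0
  0+0 = 0
  0+0 = 0
  0+1 = 1
  1+1 = 0 carry 1
  1+0+1 = 0 carry 1
  1+1+1 = 1 carry 1
  1+0+1 = 0 carry 1
  0+0+1 = 1
  1+0 = 1
  1+1 = 0 carry 1
  final carry 1
Sum = 0b1011010010001010110100100100; now AND with 0b110101111111111110001110110:
  1011010010001010110100100100
& 0110101111111111110001110110
= 0010000010001010110000100100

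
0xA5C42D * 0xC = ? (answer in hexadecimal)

0x7C5321C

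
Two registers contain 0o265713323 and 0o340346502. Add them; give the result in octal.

Add column by column in base 8, right to left:
  3+2 = 5
  2+0 = 2
  3+5 = 0 carry 1
  3+6+1 = 2 carry 1
  1+4+1 = 6
  7+3 = 2 carry 1
  5+0+1 = 6
  6+4 = 2 carry 1
  2+3+1 = 6

0o626262025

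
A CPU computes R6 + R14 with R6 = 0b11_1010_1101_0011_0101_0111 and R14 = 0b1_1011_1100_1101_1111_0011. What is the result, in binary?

Add column by column in base 2, right to left:
  1+1 = 0 carry 1
  1+1+1 = 1 carry 1
  1+0+1 = 0 carry 1
  0+0+1 = 1
  1+1 = 0 carry 1
  0+1+1 = 0 carry 1
  1+1+1 = 1 carry 1
  0+1+1 = 0 carry 1
  1+1+1 = 1 carry 1
  1+0+1 = 0 carry 1
  0+1+1 = 0 carry 1
  0+1+1 = 0 carry 1
  1+0+1 = 0 carry 1
  0+0+1 = 1
  1+1 = 0 carry 1
  1+1+1 = 1 carry 1
  0+1+1 = 0 carry 1
  1+1+1 = 1 carry 1
  0+0+1 = 1
  1+1 = 0 carry 1
  1+1+1 = 1 carry 1
  1+0+1 = 0 carry 1
  final carry 1

0b10101101010000101001010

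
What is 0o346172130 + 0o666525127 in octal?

Add column by column in base 8, right to left:
  0+7 = 7
  3+2 = 5
  1+1 = 2
  2+5 = 7
  7+2 = 1 carry 1
  1+5+1 = 7
  6+6 = 4 carry 1
  4+6+1 = 3 carry 1
  3+6+1 = 2 carry 1
  final carry 1

0o1234717257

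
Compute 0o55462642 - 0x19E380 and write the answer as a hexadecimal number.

0o55462642 = 0xB665A2 in hexadecimal.
Subtract column by column in base 16:
  2-0 → 2
  A-8 → 2
  5-3 → 2
  6-E → 8 (borrow)
  6-9-1 → C (borrow)
  B-1-1 → 9

0x9C8222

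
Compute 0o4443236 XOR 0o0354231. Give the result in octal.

XOR each oct digit independently (no carries):
  4^0=4, 4^3=7, 4^5=1, 3^4=7, 2^2=0, 3^3=0, 6^1=7

0o4717007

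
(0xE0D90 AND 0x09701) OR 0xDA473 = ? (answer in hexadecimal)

0xDA573

0xE0D90 AND 0x09701 = 0x00500.
Then OR with 0xDA473.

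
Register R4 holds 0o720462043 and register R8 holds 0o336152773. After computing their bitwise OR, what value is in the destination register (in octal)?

0o736572773

OR each oct digit independently (no carries):
  7|3=7, 2|3=3, 0|6=6, 4|1=5, 6|5=7, 2|2=2, 0|7=7, 4|7=7, 3|3=3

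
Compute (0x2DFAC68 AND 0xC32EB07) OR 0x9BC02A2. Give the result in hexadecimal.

0x9BEAAA2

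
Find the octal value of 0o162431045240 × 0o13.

0o2354023632340

Multiply each base-8 digit by 11, carrying:
  0×11 = 0 → write 0
  4×11 = 44 → write 4 carry 5
  2×11+5 = 27 → write 3 carry 3
  5×11+3 = 58 → write 2 carry 7
  4×11+7 = 51 → write 3 carry 6
  0×11+6 = 6 → write 6
  1×11 = 11 → write 3 carry 1
  3×11+1 = 34 → write 2 carry 4
  4×11+4 = 48 → write 0 carry 6
  2×11+6 = 28 → write 4 carry 3
  6×11+3 = 69 → write 5 carry 8
  1×11+8 = 19 → write 3 carry 2
  remaining carry: 2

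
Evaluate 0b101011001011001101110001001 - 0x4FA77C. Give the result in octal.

0o505372015

0b101011001011001101110001001 = 0o531315611 in octal.
0x4FA77C = 0o23723574 in octal.
Subtract column by column in base 8:
  1-4 → 5 (borrow)
  1-7-1 → 1 (borrow)
  6-5-1 → 0
  5-3 → 2
  1-2 → 7 (borrow)
  3-7-1 → 3 (borrow)
  1-3-1 → 5 (borrow)
  3-2-1 → 0
  5-0 → 5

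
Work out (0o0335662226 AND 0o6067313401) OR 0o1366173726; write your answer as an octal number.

0o1367373726

0o0335662226 AND 0o6067313401 = 0o0025202000.
Then OR with 0o1366173726.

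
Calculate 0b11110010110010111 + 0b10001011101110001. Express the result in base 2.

0b101111110100001000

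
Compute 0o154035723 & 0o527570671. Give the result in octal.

0o104030621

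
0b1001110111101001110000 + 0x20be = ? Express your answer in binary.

0x20be = 0b10000010111110 in binary.
Add column by column in base 2, right to left:
  0+0 = 0
  0+1 = 1
  0+1 = 1
  0+1 = 1
  1+1 = 0 carry 1
  1+1+1 = 1 carry 1
  1+0+1 = 0 carry 1
  0+1+1 = 0 carry 1
  0+0+1 = 1
  1+0 = 1
  0+0 = 0
  1+0 = 1
  1+0 = 1
  1+1 = 0 carry 1
  1+0+1 = 0 carry 1
  0+0+1 = 1
  1+0 = 1
  1+0 = 1
  1+0 = 1
  0+0 = 0
  0+0 = 0
  1+0 = 1

0b1001111001101100101110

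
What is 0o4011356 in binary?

Each octal digit is 3 bits: 4=100 0=000 1=001 1=001 3=011 5=101 6=110.

0b100000001001011101110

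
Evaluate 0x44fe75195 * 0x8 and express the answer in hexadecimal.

0x227f3a8ca8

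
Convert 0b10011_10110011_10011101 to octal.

0o4731635

Group the bits in threes: 100 111 011 001 110 011 101 → 4731635.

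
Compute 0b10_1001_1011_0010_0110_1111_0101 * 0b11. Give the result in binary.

0b111110100010111010011011111

Multiply each base-2 digit by 3, carrying:
  1×3 = 3 → write 1 carry 1
  0×3+1 = 1 → write 1
  1×3 = 3 → write 1 carry 1
  0×3+1 = 1 → write 1
  1×3 = 3 → write 1 carry 1
  1×3+1 = 4 → write 0 carry 2
  1×3+2 = 5 → write 1 carry 2
  1×3+2 = 5 → write 1 carry 2
  0×3+2 = 2 → write 0 carry 1
  1×3+1 = 4 → write 0 carry 2
  1×3+2 = 5 → write 1 carry 2
  0×3+2 = 2 → write 0 carry 1
  0×3+1 = 1 → write 1
  1×3 = 3 → write 1 carry 1
  0×3+1 = 1 → write 1
  0×3 = 0 → write 0
  1×3 = 3 → write 1 carry 1
  1×3+1 = 4 → write 0 carry 2
  0×3+2 = 2 → write 0 carry 1
  1×3+1 = 4 → write 0 carry 2
  1×3+2 = 5 → write 1 carry 2
  0×3+2 = 2 → write 0 carry 1
  0×3+1 = 1 → write 1
  1×3 = 3 → write 1 carry 1
  0×3+1 = 1 → write 1
  1×3 = 3 → write 1 carry 1
  remaining carry: 1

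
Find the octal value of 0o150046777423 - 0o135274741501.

Subtract column by column in base 8:
  3-1 → 2
  2-0 → 2
  4-5 → 7 (borrow)
  7-1-1 → 5
  7-4 → 3
  7-7 → 0
  6-4 → 2
  4-7 → 5 (borrow)
  0-2-1 → 5 (borrow)
  0-5-1 → 2 (borrow)
  5-3-1 → 1
  1-1 → 0

0o12552035722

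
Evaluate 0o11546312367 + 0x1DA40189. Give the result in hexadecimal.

0x6B3D9680

0o11546312367 = 0x4D9994F7 in hexadecimal.
Add column by column in base 16, right to left:
  7+9 = 0 carry 1
  F+8+1 = 8 carry 1
  4+1+1 = 6
  9+0 = 9
  9+4 = D
  9+A = 3 carry 1
  D+D+1 = B carry 1
  4+1+1 = 6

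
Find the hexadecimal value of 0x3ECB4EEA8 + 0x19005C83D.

0x57CBAB6E5

Add column by column in base 16, right to left:
  8+D = 5 carry 1
  A+3+1 = E
  E+8 = 6 carry 1
  E+C+1 = B carry 1
  4+5+1 = A
  B+0 = B
  C+0 = C
  E+9 = 7 carry 1
  3+1+1 = 5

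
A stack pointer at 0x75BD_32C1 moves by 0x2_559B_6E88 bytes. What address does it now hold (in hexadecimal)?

Add column by column in base 16, right to left:
  1+8 = 9
  C+8 = 4 carry 1
  2+E+1 = 1 carry 1
  3+6+1 = A
  D+B = 8 carry 1
  B+9+1 = 5 carry 1
  5+5+1 = B
  7+5 = C
  0+2 = 2

0x2CB58A149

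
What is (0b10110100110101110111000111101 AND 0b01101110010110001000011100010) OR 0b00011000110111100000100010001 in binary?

0b111100110111100000100110001

0b10110100110101110111000111101 AND 0b01101110010110001000011100010 = 0b00100100010100000000000100000.
Then OR with 0b00011000110111100000100010001.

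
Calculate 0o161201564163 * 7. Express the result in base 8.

Multiply each base-8 digit by 7, carrying:
  3×7 = 21 → write 5 carry 2
  6×7+2 = 44 → write 4 carry 5
  1×7+5 = 12 → write 4 carry 1
  4×7+1 = 29 → write 5 carry 3
  6×7+3 = 45 → write 5 carry 5
  5×7+5 = 40 → write 0 carry 5
  1×7+5 = 12 → write 4 carry 1
  0×7+1 = 1 → write 1
  2×7 = 14 → write 6 carry 1
  1×7+1 = 8 → write 0 carry 1
  6×7+1 = 43 → write 3 carry 5
  1×7+5 = 12 → write 4 carry 1
  remaining carry: 1

0o1430614055445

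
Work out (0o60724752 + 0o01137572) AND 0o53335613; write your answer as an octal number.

Add column by column in base 8, right to left:
  2+2 = 4
  5+7 = 4 carry 1
  7+5+1 = 5 carry 1
  4+7+1 = 4 carry 1
  2+3+1 = 6
  7+1 = 0 carry 1
  0+1+1 = 2
  6+0 = 6
Sum = 0o62064544; now AND with 0o53335613:
  6&5=4, 2&3=2, 0&3=0, 6&3=2, 4&5=4, 5&6=4, 4&1=0, 4&3=0

0o42024400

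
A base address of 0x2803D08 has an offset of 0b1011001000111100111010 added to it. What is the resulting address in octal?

0x2803D08 = 0o240036410 in octal.
0b1011001000111100111010 = 0o13107472 in octal.
Add column by column in base 8, right to left:
  0+2 = 2
  1+7 = 0 carry 1
  4+4+1 = 1 carry 1
  6+7+1 = 6 carry 1
  3+0+1 = 4
  0+1 = 1
  0+3 = 3
  4+1 = 5
  2+0 = 2

0o253146102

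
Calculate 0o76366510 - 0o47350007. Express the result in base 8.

0o27016501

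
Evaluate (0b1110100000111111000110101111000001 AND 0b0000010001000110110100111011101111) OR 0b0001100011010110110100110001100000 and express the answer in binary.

0b1100011010110110100111011100001

0b1110100000111111000110101111000001 AND 0b0000010001000110110100111011101111 = 0b0000000000000110000100101011000001.
Then OR with 0b0001100011010110110100110001100000.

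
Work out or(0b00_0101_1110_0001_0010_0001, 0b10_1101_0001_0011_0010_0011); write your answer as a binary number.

OR bit by bit (1 where either bit is 1):
  0001011110000100100001
| 1011010001001100100011
= 1011011111001100100011

0b1011011111001100100011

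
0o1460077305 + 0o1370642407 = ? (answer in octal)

0o3050741714

Add column by column in base 8, right to left:
  5+7 = 4 carry 1
  0+0+1 = 1
  3+4 = 7
  7+2 = 1 carry 1
  7+4+1 = 4 carry 1
  0+6+1 = 7
  0+0 = 0
  6+7 = 5 carry 1
  4+3+1 = 0 carry 1
  1+1+1 = 3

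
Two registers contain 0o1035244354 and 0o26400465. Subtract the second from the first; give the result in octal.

0o1006643667

Subtract column by column in base 8:
  4-5 → 7 (borrow)
  5-6-1 → 6 (borrow)
  3-4-1 → 6 (borrow)
  4-0-1 → 3
  4-0 → 4
  2-4 → 6 (borrow)
  5-6-1 → 6 (borrow)
  3-2-1 → 0
  0-0 → 0
  1-0 → 1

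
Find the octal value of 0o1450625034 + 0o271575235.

Add column by column in base 8, right to left:
  4+5 = 1 carry 1
  3+3+1 = 7
  0+2 = 2
  5+5 = 2 carry 1
  2+7+1 = 2 carry 1
  6+5+1 = 4 carry 1
  0+1+1 = 2
  5+7 = 4 carry 1
  4+2+1 = 7
  1+0 = 1

0o1742422271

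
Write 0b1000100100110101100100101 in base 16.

0x1126B25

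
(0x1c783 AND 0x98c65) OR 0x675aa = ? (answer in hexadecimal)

0x7f5ab

0x1c783 AND 0x98c65 = 0x18401.
Then OR with 0x675aa.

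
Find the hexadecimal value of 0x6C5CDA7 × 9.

0x3CF43ADF

Multiply each base-16 digit by 9, carrying:
  7×9 = 63 → write F carry 3
  A×9+3 = 93 → write D carry 5
  D×9+5 = 122 → write A carry 7
  C×9+7 = 115 → write 3 carry 7
  5×9+7 = 52 → write 4 carry 3
  C×9+3 = 111 → write F carry 6
  6×9+6 = 60 → write C carry 3
  remaining carry: 3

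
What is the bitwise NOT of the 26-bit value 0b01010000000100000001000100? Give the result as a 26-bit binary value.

0b10101111111011111110111011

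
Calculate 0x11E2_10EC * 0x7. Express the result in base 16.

Multiply each base-16 digit by 7, carrying:
  C×7 = 84 → write 4 carry 5
  E×7+5 = 103 → write 7 carry 6
  0×7+6 = 6 → write 6
  1×7 = 7 → write 7
  2×7 = 14 → write E
  E×7 = 98 → write 2 carry 6
  1×7+6 = 13 → write D
  1×7 = 7 → write 7

0x7D2E7674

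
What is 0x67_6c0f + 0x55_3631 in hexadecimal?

0xbca240

Add column by column in base 16, right to left:
  f+1 = 0 carry 1
  0+3+1 = 4
  c+6 = 2 carry 1
  6+3+1 = a
  7+5 = c
  6+5 = b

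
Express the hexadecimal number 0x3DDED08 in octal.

Expand each hex digit to 4 bits: 3=0011 D=1101 D=1101 E=1110 D=1101 0=0000 8=1000.
Group the bits in threes: 011 110 111 011 110 110 100 001 000 → 367366410.

0o367366410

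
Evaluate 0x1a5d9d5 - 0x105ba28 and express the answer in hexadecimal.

Subtract column by column in base 16:
  5-8 → d (borrow)
  d-2-1 → a
  9-a → f (borrow)
  d-b-1 → 1
  5-5 → 0
  a-0 → a
  1-1 → 0

0xa01fad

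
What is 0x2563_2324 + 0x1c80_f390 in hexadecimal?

0x41e416b4

Add column by column in base 16, right to left:
  4+0 = 4
  2+9 = b
  3+3 = 6
  2+f = 1 carry 1
  3+0+1 = 4
  6+8 = e
  5+c = 1 carry 1
  2+1+1 = 4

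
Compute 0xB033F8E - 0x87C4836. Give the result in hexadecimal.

Subtract column by column in base 16:
  E-6 → 8
  8-3 → 5
  F-8 → 7
  3-4 → F (borrow)
  3-C-1 → 6 (borrow)
  0-7-1 → 8 (borrow)
  B-8-1 → 2

0x286F758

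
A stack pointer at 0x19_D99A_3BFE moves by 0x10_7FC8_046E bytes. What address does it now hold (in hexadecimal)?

0x2A5962406C

Add column by column in base 16, right to left:
  E+E = C carry 1
  F+6+1 = 6 carry 1
  B+4+1 = 0 carry 1
  3+0+1 = 4
  A+8 = 2 carry 1
  9+C+1 = 6 carry 1
  9+F+1 = 9 carry 1
  D+7+1 = 5 carry 1
  9+0+1 = A
  1+1 = 2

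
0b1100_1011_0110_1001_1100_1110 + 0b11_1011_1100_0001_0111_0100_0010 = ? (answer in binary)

Add column by column in base 2, right to left:
  0+0 = 0
  1+1 = 0 carry 1
  1+0+1 = 0 carry 1
  1+0+1 = 0 carry 1
  0+0+1 = 1
  0+0 = 0
  1+1 = 0 carry 1
  1+0+1 = 0 carry 1
  1+1+1 = 1 carry 1
  0+1+1 = 0 carry 1
  0+1+1 = 0 carry 1
  1+0+1 = 0 carry 1
  0+1+1 = 0 carry 1
  1+0+1 = 0 carry 1
  1+0+1 = 0 carry 1
  0+0+1 = 1
  1+0 = 1
  1+0 = 1
  0+1 = 1
  1+1 = 0 carry 1
  0+1+1 = 0 carry 1
  0+1+1 = 0 carry 1
  1+0+1 = 0 carry 1
  1+1+1 = 1 carry 1
  0+1+1 = 0 carry 1
  0+1+1 = 0 carry 1
  final carry 1

0b100100001111000000100010000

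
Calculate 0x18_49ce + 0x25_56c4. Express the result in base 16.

0x3da092

Add column by column in base 16, right to left:
  e+4 = 2 carry 1
  c+c+1 = 9 carry 1
  9+6+1 = 0 carry 1
  4+5+1 = a
  8+5 = d
  1+2 = 3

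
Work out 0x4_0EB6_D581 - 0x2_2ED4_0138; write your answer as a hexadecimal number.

0x1DFE2D449

Subtract column by column in base 16:
  1-8 → 9 (borrow)
  8-3-1 → 4
  5-1 → 4
  D-0 → D
  6-4 → 2
  B-D → E (borrow)
  E-E-1 → F (borrow)
  0-2-1 → D (borrow)
  4-2-1 → 1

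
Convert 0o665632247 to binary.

0b110110101110011010010100111

Each octal digit is 3 bits: 6=110 6=110 5=101 6=110 3=011 2=010 2=010 4=100 7=111.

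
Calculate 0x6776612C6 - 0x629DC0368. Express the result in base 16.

0x4D8A0F5E

Subtract column by column in base 16:
  6-8 → E (borrow)
  C-6-1 → 5
  2-3 → F (borrow)
  1-0-1 → 0
  6-C → A (borrow)
  6-D-1 → 8 (borrow)
  7-9-1 → D (borrow)
  7-2-1 → 4
  6-6 → 0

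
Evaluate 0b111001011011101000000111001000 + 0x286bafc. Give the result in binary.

0b111011111101010011110011000100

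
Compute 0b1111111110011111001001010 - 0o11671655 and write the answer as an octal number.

0b1111111110011111001001010 = 0o177637112 in octal.
Subtract column by column in base 8:
  2-5 → 5 (borrow)
  1-5-1 → 3 (borrow)
  1-6-1 → 2 (borrow)
  7-1-1 → 5
  3-7 → 4 (borrow)
  6-6-1 → 7 (borrow)
  7-1-1 → 5
  7-1 → 6
  1-0 → 1

0o165745235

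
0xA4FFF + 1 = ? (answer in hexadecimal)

0xA5000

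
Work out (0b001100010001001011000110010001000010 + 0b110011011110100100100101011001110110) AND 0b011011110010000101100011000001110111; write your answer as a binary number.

Add column by column in base 2, right to left:
  0+0 = 0
  1+1 = 0 carry 1
  0+1+1 = 0 carry 1
  0+0+1 = 1
  0+1 = 1
  0+1 = 1
  1+1 = 0 carry 1
  0+0+1 = 1
  0+0 = 0
  0+1 = 1
  1+1 = 0 carry 1
  0+0+1 = 1
  0+1 = 1
  1+0 = 1
  1+1 = 0 carry 1
  0+0+1 = 1
  0+0 = 0
  0+1 = 1
  1+0 = 1
  1+0 = 1
  0+1 = 1
  1+0 = 1
  0+0 = 0
  0+1 = 1
  1+0 = 1
  0+1 = 1
  0+1 = 1
  0+1 = 1
  1+1 = 0 carry 1
  0+0+1 = 1
  0+1 = 1
  0+1 = 1
  1+0 = 1
  1+0 = 1
  0+1 = 1
  0+1 = 1
Sum = 0b111111101111101111101011101010111000; now AND with 0b011011110010000101100011000001110111:
  111111101111101111101011101010111000
& 011011110010000101100011000001110111
= 011011100010000101100011000000110000

0b11011100010000101100011000000110000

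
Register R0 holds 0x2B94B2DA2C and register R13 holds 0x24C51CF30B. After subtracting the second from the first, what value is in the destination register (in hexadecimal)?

0x6CF95E721

Subtract column by column in base 16:
  C-B → 1
  2-0 → 2
  A-3 → 7
  D-F → E (borrow)
  2-C-1 → 5 (borrow)
  B-1-1 → 9
  4-5 → F (borrow)
  9-C-1 → C (borrow)
  B-4-1 → 6
  2-2 → 0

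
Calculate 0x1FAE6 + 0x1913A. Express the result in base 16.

0x38C20

Add column by column in base 16, right to left:
  6+A = 0 carry 1
  E+3+1 = 2 carry 1
  A+1+1 = C
  F+9 = 8 carry 1
  1+1+1 = 3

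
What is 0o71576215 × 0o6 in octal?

0o532365516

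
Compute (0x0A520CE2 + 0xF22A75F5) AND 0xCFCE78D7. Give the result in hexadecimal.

0xCC4C00D7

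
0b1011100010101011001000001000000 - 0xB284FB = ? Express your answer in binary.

0b1011011101000110000101101000101

0xB284FB = 0b101100101000010011111011 in binary.
Subtract column by column in base 2:
  0-1 → 1 (borrow)
  0-1-1 → 0 (borrow)
  0-0-1 → 1 (borrow)
  0-1-1 → 0 (borrow)
  0-1-1 → 0 (borrow)
  0-1-1 → 0 (borrow)
  1-1-1 → 1 (borrow)
  0-1-1 → 0 (borrow)
  0-0-1 → 1 (borrow)
  0-0-1 → 1 (borrow)
  0-1-1 → 0 (borrow)
  0-0-1 → 1 (borrow)
  1-0-1 → 0
  0-0 → 0
  0-0 → 0
  1-1 → 0
  1-0 → 1
  0-1 → 1 (borrow)
  1-0-1 → 0
  0-0 → 0
  1-1 → 0
  0-1 → 1 (borrow)
  1-0-1 → 0
  0-1 → 1 (borrow)
  0-0-1 → 1 (borrow)
  0-0-1 → 1 (borrow)
  1-0-1 → 0
  1-0 → 1
  1-0 → 1
  0-0 → 0
  1-0 → 1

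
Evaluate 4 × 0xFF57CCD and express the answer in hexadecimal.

0x3FD5F334

Multiply each base-16 digit by 4, carrying:
  D×4 = 52 → write 4 carry 3
  C×4+3 = 51 → write 3 carry 3
  C×4+3 = 51 → write 3 carry 3
  7×4+3 = 31 → write F carry 1
  5×4+1 = 21 → write 5 carry 1
  F×4+1 = 61 → write D carry 3
  F×4+3 = 63 → write F carry 3
  remaining carry: 3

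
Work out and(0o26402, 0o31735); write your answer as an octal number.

AND each oct digit independently (no carries):
  2&3=2, 6&1=0, 4&7=4, 0&3=0, 2&5=0

0o20400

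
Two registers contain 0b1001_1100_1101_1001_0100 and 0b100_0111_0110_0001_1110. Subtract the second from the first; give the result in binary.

Subtract column by column in base 2:
  0-0 → 0
  0-1 → 1 (borrow)
  1-1-1 → 1 (borrow)
  0-1-1 → 0 (borrow)
  1-1-1 → 1 (borrow)
  0-0-1 → 1 (borrow)
  0-0-1 → 1 (borrow)
  1-0-1 → 0
  1-0 → 1
  0-1 → 1 (borrow)
  1-1-1 → 1 (borrow)
  1-0-1 → 0
  0-1 → 1 (borrow)
  0-1-1 → 0 (borrow)
  1-1-1 → 1 (borrow)
  1-0-1 → 0
  1-0 → 1
  0-0 → 0
  0-1 → 1 (borrow)
  1-0-1 → 0

0b1010101011101110110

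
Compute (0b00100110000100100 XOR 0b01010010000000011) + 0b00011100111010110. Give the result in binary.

First 0b00100110000100100 XOR 0b01010010000000011 = 0b01110100000100111.
Add column by column in base 2, right to left:
  1+0 = 1
  1+1 = 0 carry 1
  1+1+1 = 1 carry 1
  0+0+1 = 1
  0+1 = 1
  1+0 = 1
  0+1 = 1
  0+1 = 1
  0+1 = 1
  0+0 = 0
  0+0 = 0
  1+1 = 0 carry 1
  0+1+1 = 0 carry 1
  1+1+1 = 1 carry 1
  1+0+1 = 0 carry 1
  1+0+1 = 0 carry 1
  final carry 1

0b10010000111111101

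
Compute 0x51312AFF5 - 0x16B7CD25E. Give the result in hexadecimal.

0x3A795DD97

Subtract column by column in base 16:
  5-E → 7 (borrow)
  F-5-1 → 9
  F-2 → D
  A-D → D (borrow)
  2-C-1 → 5 (borrow)
  1-7-1 → 9 (borrow)
  3-B-1 → 7 (borrow)
  1-6-1 → A (borrow)
  5-1-1 → 3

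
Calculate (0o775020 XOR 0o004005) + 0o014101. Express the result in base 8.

0o1005126

First 0o775020 XOR 0o004005 = 0o771025.
Add column by column in base 8, right to left:
  5+1 = 6
  2+0 = 2
  0+1 = 1
  1+4 = 5
  7+1 = 0 carry 1
  7+0+1 = 0 carry 1
  final carry 1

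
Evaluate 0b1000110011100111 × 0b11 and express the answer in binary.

0b11010011010110101

Multiply each base-2 digit by 3, carrying:
  1×3 = 3 → write 1 carry 1
  1×3+1 = 4 → write 0 carry 2
  1×3+2 = 5 → write 1 carry 2
  0×3+2 = 2 → write 0 carry 1
  0×3+1 = 1 → write 1
  1×3 = 3 → write 1 carry 1
  1×3+1 = 4 → write 0 carry 2
  1×3+2 = 5 → write 1 carry 2
  0×3+2 = 2 → write 0 carry 1
  0×3+1 = 1 → write 1
  1×3 = 3 → write 1 carry 1
  1×3+1 = 4 → write 0 carry 2
  0×3+2 = 2 → write 0 carry 1
  0×3+1 = 1 → write 1
  0×3 = 0 → write 0
  1×3 = 3 → write 1 carry 1
  remaining carry: 1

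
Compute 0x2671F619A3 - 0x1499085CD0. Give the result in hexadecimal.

0x11D8EDBCD3

Subtract column by column in base 16:
  3-0 → 3
  A-D → D (borrow)
  9-C-1 → C (borrow)
  1-5-1 → B (borrow)
  6-8-1 → D (borrow)
  F-0-1 → E
  1-9 → 8 (borrow)
  7-9-1 → D (borrow)
  6-4-1 → 1
  2-1 → 1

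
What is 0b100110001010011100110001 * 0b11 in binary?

0b1110010011111010110010011

Multiply each base-2 digit by 3, carrying:
  1×3 = 3 → write 1 carry 1
  0×3+1 = 1 → write 1
  0×3 = 0 → write 0
  0×3 = 0 → write 0
  1×3 = 3 → write 1 carry 1
  1×3+1 = 4 → write 0 carry 2
  0×3+2 = 2 → write 0 carry 1
  0×3+1 = 1 → write 1
  1×3 = 3 → write 1 carry 1
  1×3+1 = 4 → write 0 carry 2
  1×3+2 = 5 → write 1 carry 2
  0×3+2 = 2 → write 0 carry 1
  0×3+1 = 1 → write 1
  1×3 = 3 → write 1 carry 1
  0×3+1 = 1 → write 1
  1×3 = 3 → write 1 carry 1
  0×3+1 = 1 → write 1
  0×3 = 0 → write 0
  0×3 = 0 → write 0
  1×3 = 3 → write 1 carry 1
  1×3+1 = 4 → write 0 carry 2
  0×3+2 = 2 → write 0 carry 1
  0×3+1 = 1 → write 1
  1×3 = 3 → write 1 carry 1
  remaining carry: 1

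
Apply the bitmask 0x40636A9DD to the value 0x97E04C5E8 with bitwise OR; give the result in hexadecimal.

0xD7E36EDFD

OR each hex digit independently (no carries):
  9|4=D, 7|0=7, E|6=E, 0|3=3, 4|6=6, C|A=E, 5|9=D, E|D=F, 8|D=D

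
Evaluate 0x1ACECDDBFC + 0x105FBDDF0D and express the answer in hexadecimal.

Add column by column in base 16, right to left:
  C+D = 9 carry 1
  F+0+1 = 0 carry 1
  B+F+1 = B carry 1
  D+D+1 = B carry 1
  D+D+1 = B carry 1
  C+B+1 = 8 carry 1
  E+F+1 = E carry 1
  C+5+1 = 2 carry 1
  A+0+1 = B
  1+1 = 2

0x2B2E8BBB09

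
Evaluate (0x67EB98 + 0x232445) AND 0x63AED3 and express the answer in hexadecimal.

0x30ED1

Add column by column in base 16, right to left:
  8+5 = D
  9+4 = D
  B+4 = F
  E+2 = 0 carry 1
  7+3+1 = B
  6+2 = 8
Sum = 0x8B0FDD; now AND with 0x63AED3:
  8&6=0, B&3=3, 0&A=0, F&E=E, D&D=D, D&3=1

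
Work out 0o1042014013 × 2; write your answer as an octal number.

0o2104030026

Multiply each base-8 digit by 2, carrying:
  3×2 = 6 → write 6
  1×2 = 2 → write 2
  0×2 = 0 → write 0
  4×2 = 8 → write 0 carry 1
  1×2+1 = 3 → write 3
  0×2 = 0 → write 0
  2×2 = 4 → write 4
  4×2 = 8 → write 0 carry 1
  0×2+1 = 1 → write 1
  1×2 = 2 → write 2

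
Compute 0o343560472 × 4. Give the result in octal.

Multiply each base-8 digit by 4, carrying:
  2×4 = 8 → write 0 carry 1
  7×4+1 = 29 → write 5 carry 3
  4×4+3 = 19 → write 3 carry 2
  0×4+2 = 2 → write 2
  6×4 = 24 → write 0 carry 3
  5×4+3 = 23 → write 7 carry 2
  3×4+2 = 14 → write 6 carry 1
  4×4+1 = 17 → write 1 carry 2
  3×4+2 = 14 → write 6 carry 1
  remaining carry: 1

0o1616702350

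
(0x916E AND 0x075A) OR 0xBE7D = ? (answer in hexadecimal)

0x916E AND 0x075A = 0x014A.
Then OR with 0xBE7D.

0xBF7F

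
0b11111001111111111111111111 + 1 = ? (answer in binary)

The trailing 19 digits are 1 (max in base 2), so adding 1 cascades: they roll to 0 and the next digit up increments.

0b11111010000000000000000000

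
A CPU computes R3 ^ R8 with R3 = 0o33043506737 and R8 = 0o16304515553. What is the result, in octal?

0o25347013264

XOR each oct digit independently (no carries):
  3^1=2, 3^6=5, 0^3=3, 4^0=4, 3^4=7, 5^5=0, 0^1=1, 6^5=3, 7^5=2, 3^5=6, 7^3=4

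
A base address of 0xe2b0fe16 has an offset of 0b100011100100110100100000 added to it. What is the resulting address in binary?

0xe2b0fe16 = 0b11100010101100001111111000010110 in binary.
Add column by column in base 2, right to left:
  0+0 = 0
  1+0 = 1
  1+0 = 1
  0+0 = 0
  1+0 = 1
  0+1 = 1
  0+0 = 0
  0+0 = 0
  0+1 = 1
  1+0 = 1
  1+1 = 0 carry 1
  1+1+1 = 1 carry 1
  1+0+1 = 0 carry 1
  1+0+1 = 0 carry 1
  1+1+1 = 1 carry 1
  1+0+1 = 0 carry 1
  0+0+1 = 1
  0+1 = 1
  0+1 = 1
  0+1 = 1
  1+0 = 1
  1+0 = 1
  0+0 = 0
  1+1 = 0 carry 1
  0+0+1 = 1
  1+0 = 1
  0+0 = 0
  0+0 = 0
  0+0 = 0
  1+0 = 1
  1+0 = 1
  1+0 = 1

0b11100011001111110100101100110110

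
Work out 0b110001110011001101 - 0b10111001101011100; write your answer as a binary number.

0b11010100101110001

Subtract column by column in base 2:
  1-0 → 1
  0-0 → 0
  1-1 → 0
  1-1 → 0
  0-1 → 1 (borrow)
  0-0-1 → 1 (borrow)
  1-1-1 → 1 (borrow)
  1-0-1 → 0
  0-1 → 1 (borrow)
  0-1-1 → 0 (borrow)
  1-0-1 → 0
  1-0 → 1
  1-1 → 0
  0-1 → 1 (borrow)
  0-1-1 → 0 (borrow)
  0-0-1 → 1 (borrow)
  1-1-1 → 1 (borrow)
  1-0-1 → 0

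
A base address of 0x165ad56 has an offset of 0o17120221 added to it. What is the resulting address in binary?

0b1101000100100110111100111

0x165ad56 = 0b1011001011010110101010110 in binary.
0o17120221 = 0b1111001010000010010001 in binary.
Add column by column in base 2, right to left:
  0+1 = 1
  1+0 = 1
  1+0 = 1
  0+0 = 0
  1+1 = 0 carry 1
  0+0+1 = 1
  1+0 = 1
  0+1 = 1
  1+0 = 1
  0+0 = 0
  1+0 = 1
  1+0 = 1
  0+0 = 0
  1+1 = 0 carry 1
  0+0+1 = 1
  1+1 = 0 carry 1
  1+0+1 = 0 carry 1
  0+0+1 = 1
  1+1 = 0 carry 1
  0+1+1 = 0 carry 1
  0+1+1 = 0 carry 1
  1+1+1 = 1 carry 1
  1+0+1 = 0 carry 1
  0+0+1 = 1
  1+0 = 1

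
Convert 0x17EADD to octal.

0o5765335

Expand each hex digit to 4 bits: 1=0001 7=0111 E=1110 A=1010 D=1101 D=1101.
Group the bits in threes: 101 111 110 101 011 011 101 → 5765335.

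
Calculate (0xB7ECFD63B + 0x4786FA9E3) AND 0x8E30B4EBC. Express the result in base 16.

0x8E30B001C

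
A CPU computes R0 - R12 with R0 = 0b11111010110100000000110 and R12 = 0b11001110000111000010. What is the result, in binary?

Subtract column by column in base 2:
  0-0 → 0
  1-1 → 0
  1-0 → 1
  0-0 → 0
  0-0 → 0
  0-0 → 0
  0-1 → 1 (borrow)
  0-1-1 → 0 (borrow)
  0-1-1 → 0 (borrow)
  0-0-1 → 1 (borrow)
  0-0-1 → 1 (borrow)
  1-0-1 → 0
  0-0 → 0
  1-1 → 0
  1-1 → 0
  0-1 → 1 (borrow)
  1-0-1 → 0
  0-0 → 0
  1-1 → 0
  1-1 → 0
  1-0 → 1
  1-0 → 1
  1-0 → 1

0b11100001000011001000100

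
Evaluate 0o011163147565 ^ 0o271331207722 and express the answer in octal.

0o260252340247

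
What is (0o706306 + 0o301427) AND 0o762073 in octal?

Add column by column in base 8, right to left:
  6+7 = 5 carry 1
  0+2+1 = 3
  3+4 = 7
  6+1 = 7
  0+0 = 0
  7+3 = 2 carry 1
  final carry 1
Sum = 0o1207735; now AND with 0o762073:
  1&0=0, 2&7=2, 0&6=0, 7&2=2, 7&0=0, 3&7=3, 5&3=1

0o202031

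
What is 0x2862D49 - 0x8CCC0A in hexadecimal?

0x1F9613F

Subtract column by column in base 16:
  9-A → F (borrow)
  4-0-1 → 3
  D-C → 1
  2-C → 6 (borrow)
  6-C-1 → 9 (borrow)
  8-8-1 → F (borrow)
  2-0-1 → 1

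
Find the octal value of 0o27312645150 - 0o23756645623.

0o3333777325

Subtract column by column in base 8:
  0-3 → 5 (borrow)
  5-2-1 → 2
  1-6 → 3 (borrow)
  5-5-1 → 7 (borrow)
  4-4-1 → 7 (borrow)
  6-6-1 → 7 (borrow)
  2-6-1 → 3 (borrow)
  1-5-1 → 3 (borrow)
  3-7-1 → 3 (borrow)
  7-3-1 → 3
  2-2 → 0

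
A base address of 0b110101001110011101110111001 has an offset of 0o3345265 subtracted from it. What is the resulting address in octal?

0o646270404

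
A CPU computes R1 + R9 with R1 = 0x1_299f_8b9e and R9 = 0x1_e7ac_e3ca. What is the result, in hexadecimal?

Add column by column in base 16, right to left:
  e+a = 8 carry 1
  9+c+1 = 6 carry 1
  b+3+1 = f
  8+e = 6 carry 1
  f+c+1 = c carry 1
  9+a+1 = 4 carry 1
  9+7+1 = 1 carry 1
  2+e+1 = 1 carry 1
  1+1+1 = 3

0x3114c6f68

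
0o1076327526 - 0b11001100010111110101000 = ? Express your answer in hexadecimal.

0x8937FAE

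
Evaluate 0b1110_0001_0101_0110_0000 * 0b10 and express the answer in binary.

Multiply each base-2 digit by 2, carrying:
  0×2 = 0 → write 0
  0×2 = 0 → write 0
  0×2 = 0 → write 0
  0×2 = 0 → write 0
  0×2 = 0 → write 0
  1×2 = 2 → write 0 carry 1
  1×2+1 = 3 → write 1 carry 1
  0×2+1 = 1 → write 1
  1×2 = 2 → write 0 carry 1
  0×2+1 = 1 → write 1
  1×2 = 2 → write 0 carry 1
  0×2+1 = 1 → write 1
  1×2 = 2 → write 0 carry 1
  0×2+1 = 1 → write 1
  0×2 = 0 → write 0
  0×2 = 0 → write 0
  0×2 = 0 → write 0
  1×2 = 2 → write 0 carry 1
  1×2+1 = 3 → write 1 carry 1
  1×2+1 = 3 → write 1 carry 1
  remaining carry: 1

0b111000010101011000000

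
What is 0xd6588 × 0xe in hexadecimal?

0xbb8d70

Multiply each base-16 digit by 14, carrying:
  8×14 = 112 → write 0 carry 7
  8×14+7 = 119 → write 7 carry 7
  5×14+7 = 77 → write d carry 4
  6×14+4 = 88 → write 8 carry 5
  d×14+5 = 187 → write b carry 11
  remaining carry: b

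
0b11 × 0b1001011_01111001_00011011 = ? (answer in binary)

0b111000100110101101010001

Multiply each base-2 digit by 3, carrying:
  1×3 = 3 → write 1 carry 1
  1×3+1 = 4 → write 0 carry 2
  0×3+2 = 2 → write 0 carry 1
  1×3+1 = 4 → write 0 carry 2
  1×3+2 = 5 → write 1 carry 2
  0×3+2 = 2 → write 0 carry 1
  0×3+1 = 1 → write 1
  0×3 = 0 → write 0
  1×3 = 3 → write 1 carry 1
  0×3+1 = 1 → write 1
  0×3 = 0 → write 0
  1×3 = 3 → write 1 carry 1
  1×3+1 = 4 → write 0 carry 2
  1×3+2 = 5 → write 1 carry 2
  1×3+2 = 5 → write 1 carry 2
  0×3+2 = 2 → write 0 carry 1
  1×3+1 = 4 → write 0 carry 2
  1×3+2 = 5 → write 1 carry 2
  0×3+2 = 2 → write 0 carry 1
  1×3+1 = 4 → write 0 carry 2
  0×3+2 = 2 → write 0 carry 1
  0×3+1 = 1 → write 1
  1×3 = 3 → write 1 carry 1
  remaining carry: 1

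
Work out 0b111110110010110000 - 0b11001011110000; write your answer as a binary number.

0b111011100111000000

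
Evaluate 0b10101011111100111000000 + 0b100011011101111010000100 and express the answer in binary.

Add column by column in base 2, right to left:
  0+0 = 0
  0+0 = 0
  0+1 = 1
  0+0 = 0
  0+0 = 0
  0+0 = 0
  1+0 = 1
  1+1 = 0 carry 1
  1+0+1 = 0 carry 1
  0+1+1 = 0 carry 1
  0+1+1 = 0 carry 1
  1+1+1 = 1 carry 1
  1+1+1 = 1 carry 1
  1+0+1 = 0 carry 1
  1+1+1 = 1 carry 1
  1+1+1 = 1 carry 1
  1+1+1 = 1 carry 1
  0+0+1 = 1
  1+1 = 0 carry 1
  0+1+1 = 0 carry 1
  1+0+1 = 0 carry 1
  0+0+1 = 1
  1+0 = 1
  0+1 = 1

0b111000111101100001000100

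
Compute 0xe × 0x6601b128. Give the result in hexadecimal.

0x59417b030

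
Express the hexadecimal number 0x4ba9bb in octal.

0o22724673

Expand each hex digit to 4 bits: 4=0100 b=1011 a=1010 9=1001 b=1011 b=1011.
Group the bits in threes: 010 010 111 010 100 110 111 011 → 22724673.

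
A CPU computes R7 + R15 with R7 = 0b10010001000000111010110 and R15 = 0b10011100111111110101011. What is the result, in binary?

0b100101110000000110000001

Add column by column in base 2, right to left:
  0+1 = 1
  1+1 = 0 carry 1
  1+0+1 = 0 carry 1
  0+1+1 = 0 carry 1
  1+0+1 = 0 carry 1
  0+1+1 = 0 carry 1
  1+0+1 = 0 carry 1
  1+1+1 = 1 carry 1
  1+1+1 = 1 carry 1
  0+1+1 = 0 carry 1
  0+1+1 = 0 carry 1
  0+1+1 = 0 carry 1
  0+1+1 = 0 carry 1
  0+1+1 = 0 carry 1
  0+1+1 = 0 carry 1
  1+0+1 = 0 carry 1
  0+0+1 = 1
  0+1 = 1
  0+1 = 1
  1+1 = 0 carry 1
  0+0+1 = 1
  0+0 = 0
  1+1 = 0 carry 1
  final carry 1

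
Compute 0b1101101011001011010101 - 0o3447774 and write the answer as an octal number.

0o12061331

0b1101101011001011010101 = 0o15531325 in octal.
Subtract column by column in base 8:
  5-4 → 1
  2-7 → 3 (borrow)
  3-7-1 → 3 (borrow)
  1-7-1 → 1 (borrow)
  3-4-1 → 6 (borrow)
  5-4-1 → 0
  5-3 → 2
  1-0 → 1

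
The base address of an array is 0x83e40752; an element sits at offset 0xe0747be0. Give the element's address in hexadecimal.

Add column by column in base 16, right to left:
  2+0 = 2
  5+e = 3 carry 1
  7+b+1 = 3 carry 1
  0+7+1 = 8
  4+4 = 8
  e+7 = 5 carry 1
  3+0+1 = 4
  8+e = 6 carry 1
  final carry 1

0x164588332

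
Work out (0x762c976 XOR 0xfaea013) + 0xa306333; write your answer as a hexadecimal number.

0x12fccc98

First 0x762c976 XOR 0xfaea013 = 0x8cc6965.
Add column by column in base 16, right to left:
  5+3 = 8
  6+3 = 9
  9+3 = c
  6+6 = c
  c+0 = c
  c+3 = f
  8+a = 2 carry 1
  final carry 1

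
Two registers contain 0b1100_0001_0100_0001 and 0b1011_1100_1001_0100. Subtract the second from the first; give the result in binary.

Subtract column by column in base 2:
  1-0 → 1
  0-0 → 0
  0-1 → 1 (borrow)
  0-0-1 → 1 (borrow)
  0-1-1 → 0 (borrow)
  0-0-1 → 1 (borrow)
  1-0-1 → 0
  0-1 → 1 (borrow)
  1-0-1 → 0
  0-0 → 0
  0-1 → 1 (borrow)
  0-1-1 → 0 (borrow)
  0-1-1 → 0 (borrow)
  0-1-1 → 0 (borrow)
  1-0-1 → 0
  1-1 → 0

0b10010101101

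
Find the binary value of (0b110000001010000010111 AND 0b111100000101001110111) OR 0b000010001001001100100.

0b110010001001001110111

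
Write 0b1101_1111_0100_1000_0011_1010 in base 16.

0xDF483A

Group the bits into nibbles: 1101 1111 0100 1000 0011 1010 → DF483A.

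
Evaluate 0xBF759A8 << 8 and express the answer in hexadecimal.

Shifting left by 8 bits = 2 hex digits: append 2 zeros.

0xBF759A800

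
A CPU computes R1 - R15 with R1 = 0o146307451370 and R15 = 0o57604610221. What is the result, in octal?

Subtract column by column in base 8:
  0-1 → 7 (borrow)
  7-2-1 → 4
  3-2 → 1
  1-0 → 1
  5-1 → 4
  4-6 → 6 (borrow)
  7-4-1 → 2
  0-0 → 0
  3-6 → 5 (borrow)
  6-7-1 → 6 (borrow)
  4-5-1 → 6 (borrow)
  1-0-1 → 0

0o66502641147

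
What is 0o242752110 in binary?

0b10100010111101010001001000

Each octal digit is 3 bits: 2=010 4=100 2=010 7=111 5=101 2=010 1=001 1=001 0=000.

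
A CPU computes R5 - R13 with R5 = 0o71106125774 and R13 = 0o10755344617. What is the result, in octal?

Subtract column by column in base 8:
  4-7 → 5 (borrow)
  7-1-1 → 5
  7-6 → 1
  5-4 → 1
  2-4 → 6 (borrow)
  1-3-1 → 5 (borrow)
  6-5-1 → 0
  0-5 → 3 (borrow)
  1-7-1 → 1 (borrow)
  1-0-1 → 0
  7-1 → 6

0o60130561155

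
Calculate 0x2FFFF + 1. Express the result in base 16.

0x30000

The trailing 4 digits are F (max in base 16), so adding 1 cascades: they roll to 0 and the next digit up increments.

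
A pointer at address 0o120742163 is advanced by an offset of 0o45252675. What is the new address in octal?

0o166215060

Add column by column in base 8, right to left:
  3+5 = 0 carry 1
  6+7+1 = 6 carry 1
  1+6+1 = 0 carry 1
  2+2+1 = 5
  4+5 = 1 carry 1
  7+2+1 = 2 carry 1
  0+5+1 = 6
  2+4 = 6
  1+0 = 1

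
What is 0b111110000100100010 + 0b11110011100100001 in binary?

Add column by column in base 2, right to left:
  0+1 = 1
  1+0 = 1
  0+0 = 0
  0+0 = 0
  0+0 = 0
  1+1 = 0 carry 1
  0+0+1 = 1
  0+0 = 0
  1+1 = 0 carry 1
  0+1+1 = 0 carry 1
  0+1+1 = 0 carry 1
  0+0+1 = 1
  0+0 = 0
  1+1 = 0 carry 1
  1+1+1 = 1 carry 1
  1+1+1 = 1 carry 1
  1+1+1 = 1 carry 1
  1+0+1 = 0 carry 1
  final carry 1

0b1011100100001000011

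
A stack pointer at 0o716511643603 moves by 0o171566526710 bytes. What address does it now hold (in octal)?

0o1110300372513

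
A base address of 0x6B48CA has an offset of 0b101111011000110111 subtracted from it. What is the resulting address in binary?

0b11010000101001010010011

0x6B48CA = 0b11010110100100011001010 in binary.
Subtract column by column in base 2:
  0-1 → 1 (borrow)
  1-1-1 → 1 (borrow)
  0-1-1 → 0 (borrow)
  1-0-1 → 0
  0-1 → 1 (borrow)
  0-1-1 → 0 (borrow)
  1-0-1 → 0
  1-0 → 1
  0-0 → 0
  0-1 → 1 (borrow)
  0-1-1 → 0 (borrow)
  1-0-1 → 0
  0-1 → 1 (borrow)
  0-1-1 → 0 (borrow)
  1-1-1 → 1 (borrow)
  0-1-1 → 0 (borrow)
  1-0-1 → 0
  1-1 → 0
  0-0 → 0
  1-0 → 1
  0-0 → 0
  1-0 → 1
  1-0 → 1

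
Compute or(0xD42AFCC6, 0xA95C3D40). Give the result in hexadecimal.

0xFD7EFDC6

OR each hex digit independently (no carries):
  D|A=F, 4|9=D, 2|5=7, A|C=E, F|3=F, C|D=D, C|4=C, 6|0=6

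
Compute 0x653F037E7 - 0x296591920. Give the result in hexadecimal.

Subtract column by column in base 16:
  7-0 → 7
  E-2 → C
  7-9 → E (borrow)
  3-1-1 → 1
  0-9 → 7 (borrow)
  F-5-1 → 9
  3-6 → D (borrow)
  5-9-1 → B (borrow)
  6-2-1 → 3

0x3BD971EC7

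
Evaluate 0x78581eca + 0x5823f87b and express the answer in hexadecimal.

0xd07c1745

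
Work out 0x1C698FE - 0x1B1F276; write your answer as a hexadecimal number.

0x14A688

Subtract column by column in base 16:
  E-6 → 8
  F-7 → 8
  8-2 → 6
  9-F → A (borrow)
  6-1-1 → 4
  C-B → 1
  1-1 → 0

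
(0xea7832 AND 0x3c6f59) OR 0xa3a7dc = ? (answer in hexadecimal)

0xabefdc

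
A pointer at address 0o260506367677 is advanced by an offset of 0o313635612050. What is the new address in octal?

Add column by column in base 8, right to left:
  7+0 = 7
  7+5 = 4 carry 1
  6+0+1 = 7
  7+2 = 1 carry 1
  6+1+1 = 0 carry 1
  3+6+1 = 2 carry 1
  6+5+1 = 4 carry 1
  0+3+1 = 4
  5+6 = 3 carry 1
  0+3+1 = 4
  6+1 = 7
  2+3 = 5

0o574344201747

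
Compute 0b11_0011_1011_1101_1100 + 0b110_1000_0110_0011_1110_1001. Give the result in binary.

0b11010111001111111000101

Add column by column in base 2, right to left:
  0+1 = 1
  0+0 = 0
  1+0 = 1
  1+1 = 0 carry 1
  1+0+1 = 0 carry 1
  0+1+1 = 0 carry 1
  1+1+1 = 1 carry 1
  1+1+1 = 1 carry 1
  1+1+1 = 1 carry 1
  1+1+1 = 1 carry 1
  0+0+1 = 1
  1+0 = 1
  1+0 = 1
  1+1 = 0 carry 1
  0+1+1 = 0 carry 1
  0+0+1 = 1
  1+0 = 1
  1+0 = 1
  0+0 = 0
  0+1 = 1
  0+0 = 0
  0+1 = 1
  0+1 = 1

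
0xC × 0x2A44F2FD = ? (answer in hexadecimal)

0x1FB3B63DC

Multiply each base-16 digit by 12, carrying:
  D×12 = 156 → write C carry 9
  F×12+9 = 189 → write D carry 11
  2×12+11 = 35 → write 3 carry 2
  F×12+2 = 182 → write 6 carry 11
  4×12+11 = 59 → write B carry 3
  4×12+3 = 51 → write 3 carry 3
  A×12+3 = 123 → write B carry 7
  2×12+7 = 31 → write F carry 1
  remaining carry: 1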